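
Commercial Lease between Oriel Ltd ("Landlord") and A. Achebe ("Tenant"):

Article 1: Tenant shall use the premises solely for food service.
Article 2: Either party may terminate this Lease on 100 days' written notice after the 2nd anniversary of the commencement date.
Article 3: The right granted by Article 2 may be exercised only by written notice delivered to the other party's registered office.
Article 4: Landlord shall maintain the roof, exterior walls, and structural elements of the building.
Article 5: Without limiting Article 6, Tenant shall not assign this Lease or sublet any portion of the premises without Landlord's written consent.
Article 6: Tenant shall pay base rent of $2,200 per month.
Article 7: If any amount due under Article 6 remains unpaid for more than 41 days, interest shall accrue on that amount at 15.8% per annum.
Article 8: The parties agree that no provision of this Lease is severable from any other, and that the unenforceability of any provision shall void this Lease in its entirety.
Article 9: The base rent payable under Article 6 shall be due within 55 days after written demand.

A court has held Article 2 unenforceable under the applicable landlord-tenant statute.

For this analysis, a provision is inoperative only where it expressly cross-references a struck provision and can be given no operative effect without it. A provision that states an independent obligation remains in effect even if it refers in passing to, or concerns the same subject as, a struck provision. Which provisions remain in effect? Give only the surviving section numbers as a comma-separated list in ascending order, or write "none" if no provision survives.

Article 2 is struck. Article 3 has no operative effect of its own apart from Article 2 and is therefore inoperative. Article 8 provides that the Lease is not severable, so the invalidity of any one provision voids the entire Lease. No provision of the Lease survives.

none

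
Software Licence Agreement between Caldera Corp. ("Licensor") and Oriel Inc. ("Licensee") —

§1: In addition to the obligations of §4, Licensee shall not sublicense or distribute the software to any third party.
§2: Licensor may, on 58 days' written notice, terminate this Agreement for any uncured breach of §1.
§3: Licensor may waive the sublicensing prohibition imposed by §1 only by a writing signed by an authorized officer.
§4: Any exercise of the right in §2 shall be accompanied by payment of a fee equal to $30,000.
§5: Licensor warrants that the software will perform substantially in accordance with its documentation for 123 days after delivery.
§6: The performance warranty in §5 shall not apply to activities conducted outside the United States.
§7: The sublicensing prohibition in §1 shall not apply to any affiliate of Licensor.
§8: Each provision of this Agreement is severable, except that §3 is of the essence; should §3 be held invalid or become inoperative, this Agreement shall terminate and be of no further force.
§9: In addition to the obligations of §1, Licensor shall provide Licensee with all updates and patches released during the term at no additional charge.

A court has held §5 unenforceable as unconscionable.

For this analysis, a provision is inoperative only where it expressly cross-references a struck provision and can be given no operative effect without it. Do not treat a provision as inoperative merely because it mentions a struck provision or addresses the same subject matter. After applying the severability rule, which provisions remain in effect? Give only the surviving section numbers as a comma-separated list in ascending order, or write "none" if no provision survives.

§5 is struck. The whole of §6 is the carve-out from the performance warranty, defined by reference to §5, so §6 cannot stand once §5 is removed. §8 makes §3 an essential term, but §3 is unaffected, so the severability proviso in §8 preserves the remaining provisions. That leaves §1, §2, §3, §4, §7, §8, and §9 in effect.

1, 2, 3, 4, 7, 8, 9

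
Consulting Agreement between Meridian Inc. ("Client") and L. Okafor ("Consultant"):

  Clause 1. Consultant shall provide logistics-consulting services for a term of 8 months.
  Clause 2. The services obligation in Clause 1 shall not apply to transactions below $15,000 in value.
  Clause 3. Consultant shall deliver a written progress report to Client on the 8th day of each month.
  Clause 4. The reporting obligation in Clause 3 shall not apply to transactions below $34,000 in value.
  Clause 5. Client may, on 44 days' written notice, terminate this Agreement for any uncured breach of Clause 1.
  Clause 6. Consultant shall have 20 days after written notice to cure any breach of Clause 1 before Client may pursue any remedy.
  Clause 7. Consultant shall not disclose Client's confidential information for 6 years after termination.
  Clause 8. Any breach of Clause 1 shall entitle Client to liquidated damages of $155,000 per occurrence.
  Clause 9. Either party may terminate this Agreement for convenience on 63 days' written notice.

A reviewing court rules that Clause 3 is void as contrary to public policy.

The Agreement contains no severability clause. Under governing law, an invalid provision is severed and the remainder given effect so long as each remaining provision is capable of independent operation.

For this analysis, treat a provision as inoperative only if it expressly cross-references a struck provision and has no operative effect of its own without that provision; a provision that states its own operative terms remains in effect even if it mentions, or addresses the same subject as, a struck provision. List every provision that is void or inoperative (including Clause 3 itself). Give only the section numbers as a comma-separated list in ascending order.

3, 4

Clause 3 is struck. Clause 4 has no operative effect of its own apart from Clause 3 and is therefore inoperative. With no severability clause, the stated default rule severs what cannot stand and enforces each remaining provision that can operate on its own. That leaves Clause 1, Clause 2, Clause 5, Clause 6, Clause 7, Clause 8, and Clause 9 in effect.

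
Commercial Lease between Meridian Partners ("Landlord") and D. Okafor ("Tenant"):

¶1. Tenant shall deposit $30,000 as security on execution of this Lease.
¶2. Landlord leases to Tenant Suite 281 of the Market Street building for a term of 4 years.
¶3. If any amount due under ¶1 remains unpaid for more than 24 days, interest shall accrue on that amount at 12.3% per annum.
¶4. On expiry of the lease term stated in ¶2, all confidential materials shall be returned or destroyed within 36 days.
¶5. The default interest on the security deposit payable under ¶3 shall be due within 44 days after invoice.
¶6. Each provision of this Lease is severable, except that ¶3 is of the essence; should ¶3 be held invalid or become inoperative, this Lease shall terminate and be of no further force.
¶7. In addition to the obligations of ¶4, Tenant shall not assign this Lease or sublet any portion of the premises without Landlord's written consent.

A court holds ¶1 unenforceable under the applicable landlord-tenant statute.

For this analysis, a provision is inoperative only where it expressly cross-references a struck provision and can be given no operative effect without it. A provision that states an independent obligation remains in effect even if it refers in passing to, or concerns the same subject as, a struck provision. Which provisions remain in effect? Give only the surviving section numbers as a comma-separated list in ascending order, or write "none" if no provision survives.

¶1 is struck. ¶3 does nothing except set the default interest on the security deposit by reference to ¶1; with ¶1 gone it has no independent effect and is inoperative. ¶5 operates only by reference to ¶3, so it falls with ¶3. ¶6 makes ¶3 an essential term, and ¶3 has been rendered inoperative by the cascade; under ¶6, the entire Lease is therefore void. No provision of the Lease survives.

none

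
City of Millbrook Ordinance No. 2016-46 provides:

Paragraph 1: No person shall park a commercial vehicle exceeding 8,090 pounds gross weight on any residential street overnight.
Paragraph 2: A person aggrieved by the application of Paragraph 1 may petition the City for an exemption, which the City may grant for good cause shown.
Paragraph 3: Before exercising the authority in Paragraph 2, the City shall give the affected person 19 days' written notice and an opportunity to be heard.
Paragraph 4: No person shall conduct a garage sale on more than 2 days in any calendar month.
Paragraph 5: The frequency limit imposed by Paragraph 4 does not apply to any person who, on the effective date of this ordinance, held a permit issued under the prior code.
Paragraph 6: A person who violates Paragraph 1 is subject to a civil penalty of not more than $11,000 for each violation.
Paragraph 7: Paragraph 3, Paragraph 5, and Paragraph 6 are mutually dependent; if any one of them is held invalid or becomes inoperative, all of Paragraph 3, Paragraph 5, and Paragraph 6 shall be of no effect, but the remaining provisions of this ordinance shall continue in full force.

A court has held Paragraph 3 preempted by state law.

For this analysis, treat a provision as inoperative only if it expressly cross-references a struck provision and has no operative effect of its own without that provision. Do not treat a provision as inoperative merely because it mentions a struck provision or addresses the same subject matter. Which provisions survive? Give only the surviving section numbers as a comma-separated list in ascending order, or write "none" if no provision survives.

1, 2, 4, 7

Paragraph 3 is struck. No other provision's operative terms depend on Paragraph 3. Paragraph 7 declares Paragraph 3, Paragraph 5, and Paragraph 6 mutually dependent; since one of them has fallen, all of them are of no effect. That brings down Paragraph 5 and Paragraph 6 as well. The remainder continues in force under Paragraph 7. That leaves Paragraph 1, Paragraph 2, Paragraph 4, and Paragraph 7 in effect.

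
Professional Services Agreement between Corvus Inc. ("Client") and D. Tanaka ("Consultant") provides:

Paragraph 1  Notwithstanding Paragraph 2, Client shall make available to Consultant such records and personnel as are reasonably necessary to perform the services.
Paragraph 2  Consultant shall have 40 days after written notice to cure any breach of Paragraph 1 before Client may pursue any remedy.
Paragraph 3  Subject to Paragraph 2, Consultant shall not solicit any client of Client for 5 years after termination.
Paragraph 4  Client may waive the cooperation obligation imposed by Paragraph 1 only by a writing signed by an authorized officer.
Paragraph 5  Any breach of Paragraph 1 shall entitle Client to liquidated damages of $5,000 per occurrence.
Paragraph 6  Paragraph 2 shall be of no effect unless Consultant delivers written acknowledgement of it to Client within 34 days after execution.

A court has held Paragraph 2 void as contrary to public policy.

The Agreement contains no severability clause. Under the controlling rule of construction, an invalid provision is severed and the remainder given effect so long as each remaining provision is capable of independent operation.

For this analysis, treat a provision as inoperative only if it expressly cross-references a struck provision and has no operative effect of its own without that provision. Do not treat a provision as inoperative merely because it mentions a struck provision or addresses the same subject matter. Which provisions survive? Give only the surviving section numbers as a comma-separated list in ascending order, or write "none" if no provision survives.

1, 3, 4, 5

Paragraph 2 is struck. The only function of Paragraph 6 is the acknowledgement condition for Paragraph 2, so it cannot stand once Paragraph 2 is removed. Paragraph 1 mentions Paragraph 2 but its own obligation stands independently of Paragraph 2, so Paragraph 1 is not affected. Paragraph 3 mentions Paragraph 2 but its own obligation stands independently of Paragraph 2, so Paragraph 3 is not affected. With no severability clause, the stated default rule severs what cannot stand and enforces each remaining provision that can operate on its own. The provisions still in force are Paragraph 1, Paragraph 3, Paragraph 4, and Paragraph 5.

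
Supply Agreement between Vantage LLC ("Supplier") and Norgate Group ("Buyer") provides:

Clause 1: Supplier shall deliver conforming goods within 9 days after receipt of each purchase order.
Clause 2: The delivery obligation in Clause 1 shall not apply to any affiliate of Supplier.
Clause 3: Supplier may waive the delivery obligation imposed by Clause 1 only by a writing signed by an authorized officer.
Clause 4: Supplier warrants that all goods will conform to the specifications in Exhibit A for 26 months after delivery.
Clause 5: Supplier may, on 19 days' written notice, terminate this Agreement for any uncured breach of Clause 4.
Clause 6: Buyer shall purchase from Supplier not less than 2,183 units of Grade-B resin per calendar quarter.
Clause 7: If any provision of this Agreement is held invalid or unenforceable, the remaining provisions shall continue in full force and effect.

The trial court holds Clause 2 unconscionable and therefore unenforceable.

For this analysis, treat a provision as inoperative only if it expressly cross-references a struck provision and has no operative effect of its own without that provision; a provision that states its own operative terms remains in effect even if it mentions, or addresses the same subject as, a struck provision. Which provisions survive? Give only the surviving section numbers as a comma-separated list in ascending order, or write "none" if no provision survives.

Clause 2 is struck. No other provision's operative terms depend on Clause 2. Clause 7 is a severability clause and preserves every provision that can still be given independent effect. Clause 1, Clause 3, Clause 4, Clause 5, Clause 6, and Clause 7 remain in effect.

1, 3, 4, 5, 6, 7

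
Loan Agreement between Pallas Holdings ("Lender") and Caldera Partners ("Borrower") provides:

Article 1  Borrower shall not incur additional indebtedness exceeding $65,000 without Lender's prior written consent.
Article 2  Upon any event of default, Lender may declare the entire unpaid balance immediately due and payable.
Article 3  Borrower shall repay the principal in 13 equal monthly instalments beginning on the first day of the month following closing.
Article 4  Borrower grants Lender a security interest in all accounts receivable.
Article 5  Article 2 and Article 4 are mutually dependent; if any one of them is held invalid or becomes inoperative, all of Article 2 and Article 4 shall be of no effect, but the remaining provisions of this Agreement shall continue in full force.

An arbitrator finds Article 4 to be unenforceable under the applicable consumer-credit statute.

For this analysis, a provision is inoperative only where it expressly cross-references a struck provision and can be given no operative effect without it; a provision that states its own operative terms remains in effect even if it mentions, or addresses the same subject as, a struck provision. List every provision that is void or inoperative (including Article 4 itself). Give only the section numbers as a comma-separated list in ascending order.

2, 4

Article 4 is struck. No other provision's operative terms depend on Article 4. Article 5 declares Article 2 and Article 4 mutually dependent; since one of them has fallen, all of them are of no effect. That brings down Article 2 as well. The remainder continues in force under Article 5. That leaves Article 1, Article 3, and Article 5 in effect.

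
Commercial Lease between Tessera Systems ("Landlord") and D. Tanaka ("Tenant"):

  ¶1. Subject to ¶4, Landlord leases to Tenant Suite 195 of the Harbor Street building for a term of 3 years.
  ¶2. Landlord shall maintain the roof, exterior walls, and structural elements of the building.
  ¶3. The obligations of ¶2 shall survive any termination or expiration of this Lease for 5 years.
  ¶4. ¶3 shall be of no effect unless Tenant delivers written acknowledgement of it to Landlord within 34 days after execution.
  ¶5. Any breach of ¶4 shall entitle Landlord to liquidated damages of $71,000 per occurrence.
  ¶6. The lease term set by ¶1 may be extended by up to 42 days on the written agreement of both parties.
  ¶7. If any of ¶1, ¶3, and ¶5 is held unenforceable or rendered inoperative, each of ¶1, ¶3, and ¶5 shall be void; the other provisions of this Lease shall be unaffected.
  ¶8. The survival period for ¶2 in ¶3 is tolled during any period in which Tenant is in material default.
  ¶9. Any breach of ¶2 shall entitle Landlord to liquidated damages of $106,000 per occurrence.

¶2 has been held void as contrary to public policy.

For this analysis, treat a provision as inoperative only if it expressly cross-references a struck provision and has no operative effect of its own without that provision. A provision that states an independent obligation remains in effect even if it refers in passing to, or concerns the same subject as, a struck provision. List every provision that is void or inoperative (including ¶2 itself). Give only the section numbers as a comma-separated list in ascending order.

¶2 is struck. ¶3 has no operative effect of its own apart from ¶2 and is therefore inoperative. ¶9 operates only by reference to ¶2, so it falls with ¶2. ¶4 operates only by reference to ¶3, so it falls with ¶3. ¶8 has no operative effect of its own apart from ¶3 and is therefore inoperative. ¶5 does nothing except set the liquidated-damages amount by reference to ¶4; with ¶4 gone it has no independent effect and is inoperative. ¶7 declares ¶1, ¶3, and ¶5 mutually dependent; since one of them has fallen, all of them are of no effect. That brings down ¶1 as well. ¶6 in turn depends solely on a provision now struck and likewise falls. The remainder continues in force under ¶7. Only ¶7 remains in effect.

1, 2, 3, 4, 5, 6, 8, 9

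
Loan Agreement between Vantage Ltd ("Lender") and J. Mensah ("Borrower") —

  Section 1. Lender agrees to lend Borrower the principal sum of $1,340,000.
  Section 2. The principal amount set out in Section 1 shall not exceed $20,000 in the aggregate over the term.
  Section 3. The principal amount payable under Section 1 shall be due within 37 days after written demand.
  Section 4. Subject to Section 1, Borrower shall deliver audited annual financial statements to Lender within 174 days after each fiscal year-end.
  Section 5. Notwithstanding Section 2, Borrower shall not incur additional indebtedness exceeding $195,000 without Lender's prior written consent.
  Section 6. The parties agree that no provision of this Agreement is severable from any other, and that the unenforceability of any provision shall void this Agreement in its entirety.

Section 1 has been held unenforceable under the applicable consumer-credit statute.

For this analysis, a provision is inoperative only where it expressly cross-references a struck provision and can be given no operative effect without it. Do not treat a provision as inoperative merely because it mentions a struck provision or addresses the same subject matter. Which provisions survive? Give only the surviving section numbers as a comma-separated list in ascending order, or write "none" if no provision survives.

none

Section 1 is struck. Section 2 operates only by reference to Section 1, so it falls with Section 1. Section 3 does nothing except set the payment deadline for the principal amount by reference to Section 1; with Section 1 gone it has no independent effect and is inoperative. Section 6 provides that the Agreement is not severable, so the invalidity of any one provision voids the entire Agreement. No provision of the Agreement survives.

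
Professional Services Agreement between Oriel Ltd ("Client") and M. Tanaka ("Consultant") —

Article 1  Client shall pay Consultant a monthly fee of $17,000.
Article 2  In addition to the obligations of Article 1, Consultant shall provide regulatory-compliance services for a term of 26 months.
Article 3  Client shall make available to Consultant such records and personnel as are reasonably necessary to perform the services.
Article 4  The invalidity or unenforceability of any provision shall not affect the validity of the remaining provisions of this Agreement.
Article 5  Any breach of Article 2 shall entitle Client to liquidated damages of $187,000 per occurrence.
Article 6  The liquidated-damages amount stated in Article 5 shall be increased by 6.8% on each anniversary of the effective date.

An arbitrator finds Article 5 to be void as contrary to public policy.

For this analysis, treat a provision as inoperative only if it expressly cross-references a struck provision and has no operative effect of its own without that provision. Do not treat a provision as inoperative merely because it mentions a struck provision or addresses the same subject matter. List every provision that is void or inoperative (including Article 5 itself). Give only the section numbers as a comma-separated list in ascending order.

5, 6

Article 5 is struck. Article 6 operates only by reference to Article 5, so it falls with Article 5. Article 4 is a severability clause and preserves every provision that can still be given independent effect. The provisions still in force are Article 1, Article 2, Article 3, and Article 4.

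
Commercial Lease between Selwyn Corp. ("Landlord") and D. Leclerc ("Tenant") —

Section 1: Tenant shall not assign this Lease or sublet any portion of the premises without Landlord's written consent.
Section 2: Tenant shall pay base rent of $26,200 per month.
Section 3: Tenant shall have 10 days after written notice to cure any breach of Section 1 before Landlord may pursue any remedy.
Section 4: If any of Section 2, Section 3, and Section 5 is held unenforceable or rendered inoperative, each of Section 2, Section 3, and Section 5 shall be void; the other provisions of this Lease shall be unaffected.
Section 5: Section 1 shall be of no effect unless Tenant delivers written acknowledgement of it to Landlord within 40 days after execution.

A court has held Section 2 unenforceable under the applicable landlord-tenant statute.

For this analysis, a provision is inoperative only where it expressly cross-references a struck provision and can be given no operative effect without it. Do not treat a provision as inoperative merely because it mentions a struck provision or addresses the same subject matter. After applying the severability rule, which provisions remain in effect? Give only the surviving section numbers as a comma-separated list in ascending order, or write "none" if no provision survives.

1, 4

Section 2 is struck. No other provision's operative terms depend on Section 2. Section 4 declares Section 2, Section 3, and Section 5 mutually dependent; since one of them has fallen, all of them are of no effect. That brings down Section 3 and Section 5 as well. The remainder continues in force under Section 4. Section 1 and Section 4 remain in effect.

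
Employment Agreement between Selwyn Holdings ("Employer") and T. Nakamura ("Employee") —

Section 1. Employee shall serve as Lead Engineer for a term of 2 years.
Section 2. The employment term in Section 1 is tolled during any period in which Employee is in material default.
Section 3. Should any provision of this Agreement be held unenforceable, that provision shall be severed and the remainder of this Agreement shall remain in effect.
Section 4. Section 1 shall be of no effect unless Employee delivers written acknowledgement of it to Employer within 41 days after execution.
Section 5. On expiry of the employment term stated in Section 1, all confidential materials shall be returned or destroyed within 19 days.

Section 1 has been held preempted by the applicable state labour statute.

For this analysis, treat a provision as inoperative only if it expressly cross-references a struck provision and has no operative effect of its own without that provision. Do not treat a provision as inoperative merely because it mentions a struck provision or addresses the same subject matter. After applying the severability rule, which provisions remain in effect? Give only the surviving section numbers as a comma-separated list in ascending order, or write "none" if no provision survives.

Section 1 is struck. The whole of Section 2 is the tolling of the employment term, defined by reference to Section 1, so Section 2 cannot stand once Section 1 is removed. Section 4 merely fixes the acknowledgement condition for Section 1; with Section 1 gone it has nothing to operate on and falls away. The only function of Section 5 is the return obligation tied to Section 1, so it cannot stand once Section 1 is removed. Section 3 is a severability clause and preserves every provision that can still be given independent effect. Only Section 3 remains in effect.

3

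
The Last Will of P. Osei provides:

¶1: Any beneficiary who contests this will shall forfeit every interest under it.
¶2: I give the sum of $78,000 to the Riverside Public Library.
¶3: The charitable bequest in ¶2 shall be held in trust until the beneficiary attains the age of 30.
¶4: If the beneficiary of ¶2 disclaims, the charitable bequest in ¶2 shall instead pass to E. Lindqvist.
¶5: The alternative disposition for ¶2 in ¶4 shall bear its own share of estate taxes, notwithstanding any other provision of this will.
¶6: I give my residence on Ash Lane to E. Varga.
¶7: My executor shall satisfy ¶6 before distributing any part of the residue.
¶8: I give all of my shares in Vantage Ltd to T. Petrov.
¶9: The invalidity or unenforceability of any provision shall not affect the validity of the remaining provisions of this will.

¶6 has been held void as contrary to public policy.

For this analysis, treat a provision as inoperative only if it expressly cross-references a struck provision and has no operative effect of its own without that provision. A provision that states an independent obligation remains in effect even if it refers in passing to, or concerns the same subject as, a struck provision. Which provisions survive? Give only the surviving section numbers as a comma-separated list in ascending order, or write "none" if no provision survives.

¶6 is struck. The only function of ¶7 is the priority direction for ¶6, so it cannot stand once ¶6 is removed. Under the severability clause in ¶9, the remaining provisions continue in force. That leaves ¶1, ¶2, ¶3, ¶4, ¶5, ¶8, and ¶9 in effect.

1, 2, 3, 4, 5, 8, 9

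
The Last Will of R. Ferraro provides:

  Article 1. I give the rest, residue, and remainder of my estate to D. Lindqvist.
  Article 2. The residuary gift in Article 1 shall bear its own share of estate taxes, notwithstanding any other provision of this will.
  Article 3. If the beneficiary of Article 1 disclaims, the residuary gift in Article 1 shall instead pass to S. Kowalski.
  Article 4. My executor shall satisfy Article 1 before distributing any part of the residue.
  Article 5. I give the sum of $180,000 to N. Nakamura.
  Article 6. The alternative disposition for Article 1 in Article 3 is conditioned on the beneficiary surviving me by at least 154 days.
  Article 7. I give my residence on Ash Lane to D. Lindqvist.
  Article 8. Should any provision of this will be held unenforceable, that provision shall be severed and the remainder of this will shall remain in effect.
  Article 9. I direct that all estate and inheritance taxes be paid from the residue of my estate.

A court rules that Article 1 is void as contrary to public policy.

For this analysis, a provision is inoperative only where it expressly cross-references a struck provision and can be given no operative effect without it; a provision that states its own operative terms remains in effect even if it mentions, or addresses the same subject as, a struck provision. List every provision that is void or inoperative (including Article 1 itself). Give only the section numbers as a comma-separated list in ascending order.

1, 2, 3, 4, 6

Article 1 is struck. Article 2 operates only by reference to Article 1, so it falls with Article 1. Article 3 has no operative effect of its own apart from Article 1 and is therefore inoperative. Article 4 operates only by reference to Article 1, so it falls with Article 1. Article 6 merely fixes the survivorship condition on Article 3; with Article 3 gone it has nothing to operate on and falls away. Article 8 is a severability clause and preserves every provision that can still be given independent effect. The provisions still in force are Article 5, Article 7, Article 8, and Article 9.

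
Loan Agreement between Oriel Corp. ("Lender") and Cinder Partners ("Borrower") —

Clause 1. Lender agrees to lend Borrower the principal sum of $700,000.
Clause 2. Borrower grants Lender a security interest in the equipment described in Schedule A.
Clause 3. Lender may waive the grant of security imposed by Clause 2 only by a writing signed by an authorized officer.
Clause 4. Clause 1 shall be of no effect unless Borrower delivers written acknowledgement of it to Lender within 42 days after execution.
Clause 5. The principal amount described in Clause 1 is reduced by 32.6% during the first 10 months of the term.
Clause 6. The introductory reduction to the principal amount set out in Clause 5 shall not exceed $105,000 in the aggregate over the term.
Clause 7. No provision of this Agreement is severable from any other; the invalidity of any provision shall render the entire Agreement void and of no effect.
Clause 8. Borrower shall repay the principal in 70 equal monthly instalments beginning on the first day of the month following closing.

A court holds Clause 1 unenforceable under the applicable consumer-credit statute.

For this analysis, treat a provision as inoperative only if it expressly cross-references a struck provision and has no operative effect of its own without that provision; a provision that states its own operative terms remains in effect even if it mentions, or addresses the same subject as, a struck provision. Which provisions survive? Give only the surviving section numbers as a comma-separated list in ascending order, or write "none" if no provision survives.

Clause 1 is struck. Clause 4 merely fixes the acknowledgement condition for Clause 1; with Clause 1 gone it has nothing to operate on and falls away. Clause 5 does nothing except set the introductory reduction to the principal amount by reference to Clause 1; with Clause 1 gone it has no independent effect and is inoperative. Clause 6 operates only by reference to Clause 5, so it falls with Clause 5. Clause 7 provides that the Agreement is not severable, so the invalidity of any one provision voids the entire Agreement. No provision of the Agreement survives.

none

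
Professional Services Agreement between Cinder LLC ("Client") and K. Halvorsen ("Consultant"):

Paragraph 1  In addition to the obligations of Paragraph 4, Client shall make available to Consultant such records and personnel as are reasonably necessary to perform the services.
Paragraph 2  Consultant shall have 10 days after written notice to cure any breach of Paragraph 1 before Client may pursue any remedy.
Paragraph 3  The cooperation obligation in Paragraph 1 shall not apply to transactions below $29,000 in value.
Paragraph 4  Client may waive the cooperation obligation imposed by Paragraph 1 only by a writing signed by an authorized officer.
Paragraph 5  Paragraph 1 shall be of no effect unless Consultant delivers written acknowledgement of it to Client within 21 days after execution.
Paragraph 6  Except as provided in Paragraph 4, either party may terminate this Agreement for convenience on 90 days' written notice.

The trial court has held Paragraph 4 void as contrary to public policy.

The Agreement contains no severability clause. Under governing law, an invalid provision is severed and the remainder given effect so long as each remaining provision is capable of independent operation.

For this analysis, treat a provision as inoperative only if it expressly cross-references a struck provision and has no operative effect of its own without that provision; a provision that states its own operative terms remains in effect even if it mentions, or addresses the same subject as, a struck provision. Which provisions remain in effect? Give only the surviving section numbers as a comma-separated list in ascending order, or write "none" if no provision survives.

Paragraph 4 is struck. Although Paragraph 6 refers to Paragraph 4, its operative terms do not depend on Paragraph 4, so it remains in effect. Paragraph 1 mentions Paragraph 4 but its own obligation stands independently of Paragraph 4, so Paragraph 1 is not affected. No other provision's operative terms depend on Paragraph 4. Under the stated default rule, only provisions that cannot operate independently fall away; the rest are enforced. Paragraph 1, Paragraph 2, Paragraph 3, Paragraph 5, and Paragraph 6 remain in effect.

1, 2, 3, 5, 6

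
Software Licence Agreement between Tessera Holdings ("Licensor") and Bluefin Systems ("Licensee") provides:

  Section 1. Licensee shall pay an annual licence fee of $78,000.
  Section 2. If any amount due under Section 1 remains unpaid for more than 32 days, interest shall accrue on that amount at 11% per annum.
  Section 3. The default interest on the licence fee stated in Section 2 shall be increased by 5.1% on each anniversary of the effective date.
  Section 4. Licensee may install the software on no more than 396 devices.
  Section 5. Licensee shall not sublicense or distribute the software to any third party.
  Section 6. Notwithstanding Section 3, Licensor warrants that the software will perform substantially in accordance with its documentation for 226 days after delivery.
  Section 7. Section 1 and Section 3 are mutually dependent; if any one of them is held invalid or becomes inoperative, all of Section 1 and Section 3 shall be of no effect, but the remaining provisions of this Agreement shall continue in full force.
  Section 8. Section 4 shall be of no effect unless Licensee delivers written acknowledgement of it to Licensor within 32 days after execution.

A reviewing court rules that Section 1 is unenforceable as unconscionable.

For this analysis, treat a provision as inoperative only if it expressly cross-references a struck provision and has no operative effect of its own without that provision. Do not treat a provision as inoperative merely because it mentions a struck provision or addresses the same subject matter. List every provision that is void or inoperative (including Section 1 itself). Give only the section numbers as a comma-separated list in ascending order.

Section 1 is struck. Section 2 operates only by reference to Section 1, so it falls with Section 1. Section 3 has no operative effect of its own apart from Section 2 and is therefore inoperative. Section 6 mentions Section 3 but its own obligation stands independently of Section 3, so Section 6 is not affected. Section 7 declares Section 1 and Section 3 mutually dependent; since one of them has fallen, all of them are of no effect. The remainder continues in force under Section 7. The provisions still in force are Section 4, Section 5, Section 6, Section 7, and Section 8.

1, 2, 3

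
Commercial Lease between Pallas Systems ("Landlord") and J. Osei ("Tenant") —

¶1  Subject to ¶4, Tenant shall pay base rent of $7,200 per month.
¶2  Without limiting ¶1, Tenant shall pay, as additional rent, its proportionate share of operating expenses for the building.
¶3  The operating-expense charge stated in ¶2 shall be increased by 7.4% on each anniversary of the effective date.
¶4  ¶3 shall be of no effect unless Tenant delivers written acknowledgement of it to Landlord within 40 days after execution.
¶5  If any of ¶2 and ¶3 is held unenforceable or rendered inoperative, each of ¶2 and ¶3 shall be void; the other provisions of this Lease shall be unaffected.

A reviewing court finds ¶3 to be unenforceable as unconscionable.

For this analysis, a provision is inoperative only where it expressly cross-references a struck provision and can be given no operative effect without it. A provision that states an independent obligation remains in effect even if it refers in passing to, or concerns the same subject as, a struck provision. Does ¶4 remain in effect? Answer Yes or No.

No

¶3 is struck. The only function of ¶4 is the acknowledgement condition for ¶3, so it cannot stand once ¶3 is removed. ¶1 mentions ¶4 but its own obligation stands independently of ¶4, so ¶1 is not affected. ¶5 declares ¶2 and ¶3 mutually dependent; since one of them has fallen, all of them are of no effect. That brings down ¶2 as well. The remainder continues in force under ¶5. The provisions still in force are ¶1 and ¶5. ¶4 is among the inoperative provisions, so the answer is no.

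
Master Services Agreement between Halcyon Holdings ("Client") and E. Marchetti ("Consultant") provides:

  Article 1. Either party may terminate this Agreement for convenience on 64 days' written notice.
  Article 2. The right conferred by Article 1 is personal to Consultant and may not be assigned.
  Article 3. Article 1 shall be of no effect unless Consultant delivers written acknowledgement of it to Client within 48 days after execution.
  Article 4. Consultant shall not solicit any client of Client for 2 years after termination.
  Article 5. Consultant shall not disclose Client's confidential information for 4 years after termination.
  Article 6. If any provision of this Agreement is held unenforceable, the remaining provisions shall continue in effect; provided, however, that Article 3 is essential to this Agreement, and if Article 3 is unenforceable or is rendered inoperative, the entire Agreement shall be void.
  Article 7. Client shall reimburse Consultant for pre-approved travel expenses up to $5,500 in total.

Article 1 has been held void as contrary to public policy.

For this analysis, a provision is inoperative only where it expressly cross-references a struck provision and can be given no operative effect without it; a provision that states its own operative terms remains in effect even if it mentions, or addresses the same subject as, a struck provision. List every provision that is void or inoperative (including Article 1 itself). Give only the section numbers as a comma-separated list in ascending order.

1, 2, 3, 4, 5, 6, 7

Article 1 is struck. Article 2 operates only by reference to Article 1, so it falls with Article 1. Article 3 merely fixes the acknowledgement condition for Article 1; with Article 1 gone it has nothing to operate on and falls away. Article 6 makes Article 3 an essential term, and Article 3 has been rendered inoperative by the cascade; under Article 6, the entire Agreement is therefore void. No provision of the Agreement survives.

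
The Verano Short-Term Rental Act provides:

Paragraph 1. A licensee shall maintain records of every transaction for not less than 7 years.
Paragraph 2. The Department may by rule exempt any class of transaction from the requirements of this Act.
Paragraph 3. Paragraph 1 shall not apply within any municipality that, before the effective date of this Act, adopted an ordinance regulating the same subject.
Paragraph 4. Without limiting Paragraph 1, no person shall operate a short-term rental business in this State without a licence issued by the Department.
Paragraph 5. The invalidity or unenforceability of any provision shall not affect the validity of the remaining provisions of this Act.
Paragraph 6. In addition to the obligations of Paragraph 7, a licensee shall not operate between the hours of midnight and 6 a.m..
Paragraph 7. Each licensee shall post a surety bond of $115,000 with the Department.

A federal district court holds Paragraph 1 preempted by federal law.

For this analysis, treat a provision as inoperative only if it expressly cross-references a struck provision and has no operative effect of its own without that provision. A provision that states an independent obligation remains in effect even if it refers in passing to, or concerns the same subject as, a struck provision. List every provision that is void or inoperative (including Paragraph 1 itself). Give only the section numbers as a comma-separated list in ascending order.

Paragraph 1 is struck. Paragraph 3 merely fixes the local-preemption carve-out from Paragraph 1; with Paragraph 1 gone it has nothing to operate on and falls away. Although Paragraph 4 refers to Paragraph 1, its operative terms do not depend on Paragraph 1, so it remains in effect. Under the severability clause in Paragraph 5, the remaining provisions continue in force. The provisions still in force are Paragraph 2, Paragraph 4, Paragraph 5, Paragraph 6, and Paragraph 7.

1, 3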